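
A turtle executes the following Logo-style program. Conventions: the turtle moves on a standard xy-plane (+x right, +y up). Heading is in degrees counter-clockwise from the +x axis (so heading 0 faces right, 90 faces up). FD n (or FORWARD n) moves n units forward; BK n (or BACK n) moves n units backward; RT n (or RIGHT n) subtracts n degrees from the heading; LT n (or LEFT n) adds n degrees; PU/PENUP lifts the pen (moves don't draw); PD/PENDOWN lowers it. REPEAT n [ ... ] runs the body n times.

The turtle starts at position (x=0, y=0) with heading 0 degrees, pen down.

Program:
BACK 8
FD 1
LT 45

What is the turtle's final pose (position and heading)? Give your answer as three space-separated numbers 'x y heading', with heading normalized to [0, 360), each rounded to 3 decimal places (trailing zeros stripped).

Executing turtle program step by step:
Start: pos=(0,0), heading=0, pen down
BK 8: (0,0) -> (-8,0) [heading=0, draw]
FD 1: (-8,0) -> (-7,0) [heading=0, draw]
LT 45: heading 0 -> 45
Final: pos=(-7,0), heading=45, 2 segment(s) drawn

Answer: -7 0 45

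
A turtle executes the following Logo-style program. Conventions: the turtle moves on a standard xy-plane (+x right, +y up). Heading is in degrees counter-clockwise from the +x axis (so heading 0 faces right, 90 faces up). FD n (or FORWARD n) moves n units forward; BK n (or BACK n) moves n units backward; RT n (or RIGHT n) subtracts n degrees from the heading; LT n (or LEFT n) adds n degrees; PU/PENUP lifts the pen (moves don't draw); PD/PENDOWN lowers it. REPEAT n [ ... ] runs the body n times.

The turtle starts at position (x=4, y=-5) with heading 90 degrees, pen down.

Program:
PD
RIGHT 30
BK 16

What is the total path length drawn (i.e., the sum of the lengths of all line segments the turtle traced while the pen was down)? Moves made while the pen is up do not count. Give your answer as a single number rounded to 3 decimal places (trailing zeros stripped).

Executing turtle program step by step:
Start: pos=(4,-5), heading=90, pen down
PD: pen down
RT 30: heading 90 -> 60
BK 16: (4,-5) -> (-4,-18.856) [heading=60, draw]
Final: pos=(-4,-18.856), heading=60, 1 segment(s) drawn

Segment lengths:
  seg 1: (4,-5) -> (-4,-18.856), length = 16
Total = 16

Answer: 16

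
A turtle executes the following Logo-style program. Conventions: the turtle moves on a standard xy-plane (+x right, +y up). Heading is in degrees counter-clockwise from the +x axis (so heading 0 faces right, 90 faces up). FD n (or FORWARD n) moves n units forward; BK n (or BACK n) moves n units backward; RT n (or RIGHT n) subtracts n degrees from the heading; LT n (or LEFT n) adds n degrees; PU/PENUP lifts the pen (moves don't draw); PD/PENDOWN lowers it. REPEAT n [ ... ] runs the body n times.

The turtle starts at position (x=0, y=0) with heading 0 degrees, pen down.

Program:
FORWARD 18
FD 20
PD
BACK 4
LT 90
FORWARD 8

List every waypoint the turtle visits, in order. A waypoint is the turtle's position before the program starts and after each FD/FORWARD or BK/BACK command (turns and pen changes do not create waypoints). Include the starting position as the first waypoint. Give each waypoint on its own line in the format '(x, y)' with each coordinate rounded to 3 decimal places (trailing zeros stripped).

Answer: (0, 0)
(18, 0)
(38, 0)
(34, 0)
(34, 8)

Derivation:
Executing turtle program step by step:
Start: pos=(0,0), heading=0, pen down
FD 18: (0,0) -> (18,0) [heading=0, draw]
FD 20: (18,0) -> (38,0) [heading=0, draw]
PD: pen down
BK 4: (38,0) -> (34,0) [heading=0, draw]
LT 90: heading 0 -> 90
FD 8: (34,0) -> (34,8) [heading=90, draw]
Final: pos=(34,8), heading=90, 4 segment(s) drawn
Waypoints (5 total):
(0, 0)
(18, 0)
(38, 0)
(34, 0)
(34, 8)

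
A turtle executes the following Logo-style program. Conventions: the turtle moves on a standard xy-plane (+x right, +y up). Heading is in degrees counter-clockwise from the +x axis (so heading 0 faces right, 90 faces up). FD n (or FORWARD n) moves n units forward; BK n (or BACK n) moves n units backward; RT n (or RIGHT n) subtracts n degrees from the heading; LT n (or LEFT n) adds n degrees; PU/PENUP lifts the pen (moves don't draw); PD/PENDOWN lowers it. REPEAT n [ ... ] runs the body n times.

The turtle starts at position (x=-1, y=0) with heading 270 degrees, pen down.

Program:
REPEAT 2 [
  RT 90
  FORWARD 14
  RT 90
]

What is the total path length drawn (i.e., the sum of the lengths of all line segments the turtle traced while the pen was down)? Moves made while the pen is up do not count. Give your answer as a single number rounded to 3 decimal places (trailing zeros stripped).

Answer: 28

Derivation:
Executing turtle program step by step:
Start: pos=(-1,0), heading=270, pen down
REPEAT 2 [
  -- iteration 1/2 --
  RT 90: heading 270 -> 180
  FD 14: (-1,0) -> (-15,0) [heading=180, draw]
  RT 90: heading 180 -> 90
  -- iteration 2/2 --
  RT 90: heading 90 -> 0
  FD 14: (-15,0) -> (-1,0) [heading=0, draw]
  RT 90: heading 0 -> 270
]
Final: pos=(-1,0), heading=270, 2 segment(s) drawn

Segment lengths:
  seg 1: (-1,0) -> (-15,0), length = 14
  seg 2: (-15,0) -> (-1,0), length = 14
Total = 28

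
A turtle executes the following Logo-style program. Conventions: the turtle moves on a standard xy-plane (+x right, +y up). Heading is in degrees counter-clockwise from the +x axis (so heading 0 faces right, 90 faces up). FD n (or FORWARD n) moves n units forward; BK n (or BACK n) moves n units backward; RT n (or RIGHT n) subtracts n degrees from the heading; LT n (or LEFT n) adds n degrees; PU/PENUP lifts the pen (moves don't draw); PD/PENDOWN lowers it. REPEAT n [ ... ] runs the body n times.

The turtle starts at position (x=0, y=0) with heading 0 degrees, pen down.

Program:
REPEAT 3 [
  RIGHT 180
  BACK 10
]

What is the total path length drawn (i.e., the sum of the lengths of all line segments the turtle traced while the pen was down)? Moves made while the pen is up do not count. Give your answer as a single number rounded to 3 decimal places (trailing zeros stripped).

Executing turtle program step by step:
Start: pos=(0,0), heading=0, pen down
REPEAT 3 [
  -- iteration 1/3 --
  RT 180: heading 0 -> 180
  BK 10: (0,0) -> (10,0) [heading=180, draw]
  -- iteration 2/3 --
  RT 180: heading 180 -> 0
  BK 10: (10,0) -> (0,0) [heading=0, draw]
  -- iteration 3/3 --
  RT 180: heading 0 -> 180
  BK 10: (0,0) -> (10,0) [heading=180, draw]
]
Final: pos=(10,0), heading=180, 3 segment(s) drawn

Segment lengths:
  seg 1: (0,0) -> (10,0), length = 10
  seg 2: (10,0) -> (0,0), length = 10
  seg 3: (0,0) -> (10,0), length = 10
Total = 30

Answer: 30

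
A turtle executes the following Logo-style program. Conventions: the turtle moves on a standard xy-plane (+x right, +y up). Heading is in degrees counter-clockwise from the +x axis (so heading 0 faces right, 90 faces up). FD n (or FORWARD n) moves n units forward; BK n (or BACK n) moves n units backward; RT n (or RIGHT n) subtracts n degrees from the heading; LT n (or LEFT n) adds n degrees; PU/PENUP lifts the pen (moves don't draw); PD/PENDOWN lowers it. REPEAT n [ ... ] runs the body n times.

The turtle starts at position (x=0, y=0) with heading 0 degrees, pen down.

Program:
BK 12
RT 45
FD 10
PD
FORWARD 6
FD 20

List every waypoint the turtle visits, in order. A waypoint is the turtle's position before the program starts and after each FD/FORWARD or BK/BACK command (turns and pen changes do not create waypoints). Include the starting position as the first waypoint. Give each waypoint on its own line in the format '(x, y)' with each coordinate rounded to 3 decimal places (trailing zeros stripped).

Executing turtle program step by step:
Start: pos=(0,0), heading=0, pen down
BK 12: (0,0) -> (-12,0) [heading=0, draw]
RT 45: heading 0 -> 315
FD 10: (-12,0) -> (-4.929,-7.071) [heading=315, draw]
PD: pen down
FD 6: (-4.929,-7.071) -> (-0.686,-11.314) [heading=315, draw]
FD 20: (-0.686,-11.314) -> (13.456,-25.456) [heading=315, draw]
Final: pos=(13.456,-25.456), heading=315, 4 segment(s) drawn
Waypoints (5 total):
(0, 0)
(-12, 0)
(-4.929, -7.071)
(-0.686, -11.314)
(13.456, -25.456)

Answer: (0, 0)
(-12, 0)
(-4.929, -7.071)
(-0.686, -11.314)
(13.456, -25.456)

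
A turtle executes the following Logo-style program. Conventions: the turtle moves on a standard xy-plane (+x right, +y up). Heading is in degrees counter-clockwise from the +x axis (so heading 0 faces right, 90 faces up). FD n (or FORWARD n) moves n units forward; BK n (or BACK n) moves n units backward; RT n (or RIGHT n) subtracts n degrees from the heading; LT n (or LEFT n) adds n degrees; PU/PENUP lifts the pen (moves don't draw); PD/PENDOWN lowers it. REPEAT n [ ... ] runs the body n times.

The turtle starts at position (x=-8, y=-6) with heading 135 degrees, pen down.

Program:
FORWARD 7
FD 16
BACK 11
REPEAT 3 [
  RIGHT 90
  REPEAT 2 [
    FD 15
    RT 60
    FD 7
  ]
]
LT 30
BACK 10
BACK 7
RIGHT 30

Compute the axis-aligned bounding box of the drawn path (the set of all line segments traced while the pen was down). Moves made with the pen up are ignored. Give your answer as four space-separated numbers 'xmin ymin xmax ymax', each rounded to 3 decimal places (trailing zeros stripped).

Executing turtle program step by step:
Start: pos=(-8,-6), heading=135, pen down
FD 7: (-8,-6) -> (-12.95,-1.05) [heading=135, draw]
FD 16: (-12.95,-1.05) -> (-24.263,10.263) [heading=135, draw]
BK 11: (-24.263,10.263) -> (-16.485,2.485) [heading=135, draw]
REPEAT 3 [
  -- iteration 1/3 --
  RT 90: heading 135 -> 45
  REPEAT 2 [
    -- iteration 1/2 --
    FD 15: (-16.485,2.485) -> (-5.879,13.092) [heading=45, draw]
    RT 60: heading 45 -> 345
    FD 7: (-5.879,13.092) -> (0.883,11.28) [heading=345, draw]
    -- iteration 2/2 --
    FD 15: (0.883,11.28) -> (15.372,7.398) [heading=345, draw]
    RT 60: heading 345 -> 285
    FD 7: (15.372,7.398) -> (17.183,0.636) [heading=285, draw]
  ]
  -- iteration 2/3 --
  RT 90: heading 285 -> 195
  REPEAT 2 [
    -- iteration 1/2 --
    FD 15: (17.183,0.636) -> (2.695,-3.246) [heading=195, draw]
    RT 60: heading 195 -> 135
    FD 7: (2.695,-3.246) -> (-2.255,1.704) [heading=135, draw]
    -- iteration 2/2 --
    FD 15: (-2.255,1.704) -> (-12.862,12.31) [heading=135, draw]
    RT 60: heading 135 -> 75
    FD 7: (-12.862,12.31) -> (-11.05,19.072) [heading=75, draw]
  ]
  -- iteration 3/3 --
  RT 90: heading 75 -> 345
  REPEAT 2 [
    -- iteration 1/2 --
    FD 15: (-11.05,19.072) -> (3.439,15.19) [heading=345, draw]
    RT 60: heading 345 -> 285
    FD 7: (3.439,15.19) -> (5.251,8.428) [heading=285, draw]
    -- iteration 2/2 --
    FD 15: (5.251,8.428) -> (9.133,-6.061) [heading=285, draw]
    RT 60: heading 285 -> 225
    FD 7: (9.133,-6.061) -> (4.183,-11.01) [heading=225, draw]
  ]
]
LT 30: heading 225 -> 255
BK 10: (4.183,-11.01) -> (6.771,-1.351) [heading=255, draw]
BK 7: (6.771,-1.351) -> (8.583,5.41) [heading=255, draw]
RT 30: heading 255 -> 225
Final: pos=(8.583,5.41), heading=225, 17 segment(s) drawn

Segment endpoints: x in {-24.263, -16.485, -12.95, -12.862, -11.05, -8, -5.879, -2.255, 0.883, 2.695, 3.439, 4.183, 5.251, 6.771, 8.583, 9.133, 15.372, 17.183}, y in {-11.01, -6.061, -6, -3.246, -1.351, -1.05, 0.636, 1.704, 2.485, 5.41, 7.398, 8.428, 10.263, 11.28, 12.31, 13.092, 15.19, 19.072}
xmin=-24.263, ymin=-11.01, xmax=17.183, ymax=19.072

Answer: -24.263 -11.01 17.183 19.072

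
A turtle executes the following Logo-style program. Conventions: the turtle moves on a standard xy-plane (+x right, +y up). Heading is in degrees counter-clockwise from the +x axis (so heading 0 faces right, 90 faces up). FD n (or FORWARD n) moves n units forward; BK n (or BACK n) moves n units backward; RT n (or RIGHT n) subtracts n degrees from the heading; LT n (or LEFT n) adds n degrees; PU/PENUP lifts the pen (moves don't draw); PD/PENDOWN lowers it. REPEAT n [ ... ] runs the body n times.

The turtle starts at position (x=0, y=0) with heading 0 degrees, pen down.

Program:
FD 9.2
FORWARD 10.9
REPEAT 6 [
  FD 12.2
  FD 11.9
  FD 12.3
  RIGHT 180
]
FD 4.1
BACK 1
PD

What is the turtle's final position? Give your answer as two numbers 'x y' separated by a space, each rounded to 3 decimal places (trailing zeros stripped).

Answer: 23.2 0

Derivation:
Executing turtle program step by step:
Start: pos=(0,0), heading=0, pen down
FD 9.2: (0,0) -> (9.2,0) [heading=0, draw]
FD 10.9: (9.2,0) -> (20.1,0) [heading=0, draw]
REPEAT 6 [
  -- iteration 1/6 --
  FD 12.2: (20.1,0) -> (32.3,0) [heading=0, draw]
  FD 11.9: (32.3,0) -> (44.2,0) [heading=0, draw]
  FD 12.3: (44.2,0) -> (56.5,0) [heading=0, draw]
  RT 180: heading 0 -> 180
  -- iteration 2/6 --
  FD 12.2: (56.5,0) -> (44.3,0) [heading=180, draw]
  FD 11.9: (44.3,0) -> (32.4,0) [heading=180, draw]
  FD 12.3: (32.4,0) -> (20.1,0) [heading=180, draw]
  RT 180: heading 180 -> 0
  -- iteration 3/6 --
  FD 12.2: (20.1,0) -> (32.3,0) [heading=0, draw]
  FD 11.9: (32.3,0) -> (44.2,0) [heading=0, draw]
  FD 12.3: (44.2,0) -> (56.5,0) [heading=0, draw]
  RT 180: heading 0 -> 180
  -- iteration 4/6 --
  FD 12.2: (56.5,0) -> (44.3,0) [heading=180, draw]
  FD 11.9: (44.3,0) -> (32.4,0) [heading=180, draw]
  FD 12.3: (32.4,0) -> (20.1,0) [heading=180, draw]
  RT 180: heading 180 -> 0
  -- iteration 5/6 --
  FD 12.2: (20.1,0) -> (32.3,0) [heading=0, draw]
  FD 11.9: (32.3,0) -> (44.2,0) [heading=0, draw]
  FD 12.3: (44.2,0) -> (56.5,0) [heading=0, draw]
  RT 180: heading 0 -> 180
  -- iteration 6/6 --
  FD 12.2: (56.5,0) -> (44.3,0) [heading=180, draw]
  FD 11.9: (44.3,0) -> (32.4,0) [heading=180, draw]
  FD 12.3: (32.4,0) -> (20.1,0) [heading=180, draw]
  RT 180: heading 180 -> 0
]
FD 4.1: (20.1,0) -> (24.2,0) [heading=0, draw]
BK 1: (24.2,0) -> (23.2,0) [heading=0, draw]
PD: pen down
Final: pos=(23.2,0), heading=0, 22 segment(s) drawn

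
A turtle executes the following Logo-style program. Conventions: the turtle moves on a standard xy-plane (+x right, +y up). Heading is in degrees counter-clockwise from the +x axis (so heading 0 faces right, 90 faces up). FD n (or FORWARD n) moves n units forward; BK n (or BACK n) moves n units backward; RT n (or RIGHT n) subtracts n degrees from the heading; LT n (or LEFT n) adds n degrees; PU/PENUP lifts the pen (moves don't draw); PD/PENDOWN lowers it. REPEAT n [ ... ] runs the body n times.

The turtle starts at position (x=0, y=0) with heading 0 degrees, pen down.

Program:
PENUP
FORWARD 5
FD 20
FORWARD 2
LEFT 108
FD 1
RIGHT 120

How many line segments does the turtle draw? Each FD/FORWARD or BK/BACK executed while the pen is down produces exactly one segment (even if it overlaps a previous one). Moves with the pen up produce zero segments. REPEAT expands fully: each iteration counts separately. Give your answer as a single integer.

Answer: 0

Derivation:
Executing turtle program step by step:
Start: pos=(0,0), heading=0, pen down
PU: pen up
FD 5: (0,0) -> (5,0) [heading=0, move]
FD 20: (5,0) -> (25,0) [heading=0, move]
FD 2: (25,0) -> (27,0) [heading=0, move]
LT 108: heading 0 -> 108
FD 1: (27,0) -> (26.691,0.951) [heading=108, move]
RT 120: heading 108 -> 348
Final: pos=(26.691,0.951), heading=348, 0 segment(s) drawn
Segments drawn: 0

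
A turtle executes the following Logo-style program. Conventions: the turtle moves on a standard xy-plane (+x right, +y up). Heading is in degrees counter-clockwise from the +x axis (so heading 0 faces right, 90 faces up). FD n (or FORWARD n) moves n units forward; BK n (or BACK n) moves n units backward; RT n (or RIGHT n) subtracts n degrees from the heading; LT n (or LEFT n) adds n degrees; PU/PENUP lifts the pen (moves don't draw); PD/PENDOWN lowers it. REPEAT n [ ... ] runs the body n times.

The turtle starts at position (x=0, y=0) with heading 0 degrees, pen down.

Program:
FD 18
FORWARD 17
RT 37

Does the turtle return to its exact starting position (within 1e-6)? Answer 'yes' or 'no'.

Answer: no

Derivation:
Executing turtle program step by step:
Start: pos=(0,0), heading=0, pen down
FD 18: (0,0) -> (18,0) [heading=0, draw]
FD 17: (18,0) -> (35,0) [heading=0, draw]
RT 37: heading 0 -> 323
Final: pos=(35,0), heading=323, 2 segment(s) drawn

Start position: (0, 0)
Final position: (35, 0)
Distance = 35; >= 1e-6 -> NOT closed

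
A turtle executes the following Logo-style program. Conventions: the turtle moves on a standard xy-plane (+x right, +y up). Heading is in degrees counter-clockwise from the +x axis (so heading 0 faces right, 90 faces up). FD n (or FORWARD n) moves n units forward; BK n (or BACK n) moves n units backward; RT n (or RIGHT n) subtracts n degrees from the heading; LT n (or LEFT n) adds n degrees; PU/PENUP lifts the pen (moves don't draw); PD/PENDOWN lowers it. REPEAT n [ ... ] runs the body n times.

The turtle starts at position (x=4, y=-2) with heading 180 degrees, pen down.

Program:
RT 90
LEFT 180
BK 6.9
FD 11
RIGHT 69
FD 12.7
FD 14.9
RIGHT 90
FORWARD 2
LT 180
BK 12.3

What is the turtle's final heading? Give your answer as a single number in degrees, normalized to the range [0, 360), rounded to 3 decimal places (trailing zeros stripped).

Executing turtle program step by step:
Start: pos=(4,-2), heading=180, pen down
RT 90: heading 180 -> 90
LT 180: heading 90 -> 270
BK 6.9: (4,-2) -> (4,4.9) [heading=270, draw]
FD 11: (4,4.9) -> (4,-6.1) [heading=270, draw]
RT 69: heading 270 -> 201
FD 12.7: (4,-6.1) -> (-7.856,-10.651) [heading=201, draw]
FD 14.9: (-7.856,-10.651) -> (-21.767,-15.991) [heading=201, draw]
RT 90: heading 201 -> 111
FD 2: (-21.767,-15.991) -> (-22.484,-14.124) [heading=111, draw]
LT 180: heading 111 -> 291
BK 12.3: (-22.484,-14.124) -> (-26.891,-2.641) [heading=291, draw]
Final: pos=(-26.891,-2.641), heading=291, 6 segment(s) drawn

Answer: 291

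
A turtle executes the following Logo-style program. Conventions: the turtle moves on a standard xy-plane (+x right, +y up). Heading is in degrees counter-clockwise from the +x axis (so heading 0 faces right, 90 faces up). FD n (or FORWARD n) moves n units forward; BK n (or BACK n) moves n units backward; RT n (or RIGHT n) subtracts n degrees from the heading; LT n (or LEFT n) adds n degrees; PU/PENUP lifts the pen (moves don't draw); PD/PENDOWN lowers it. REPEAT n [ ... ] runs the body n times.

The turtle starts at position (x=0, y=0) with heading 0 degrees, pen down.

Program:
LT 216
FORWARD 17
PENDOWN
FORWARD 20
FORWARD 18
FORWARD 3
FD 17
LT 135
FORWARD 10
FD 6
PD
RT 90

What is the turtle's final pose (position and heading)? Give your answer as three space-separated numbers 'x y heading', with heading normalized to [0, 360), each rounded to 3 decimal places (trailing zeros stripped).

Answer: -44.873 -46.587 261

Derivation:
Executing turtle program step by step:
Start: pos=(0,0), heading=0, pen down
LT 216: heading 0 -> 216
FD 17: (0,0) -> (-13.753,-9.992) [heading=216, draw]
PD: pen down
FD 20: (-13.753,-9.992) -> (-29.934,-21.748) [heading=216, draw]
FD 18: (-29.934,-21.748) -> (-44.496,-32.328) [heading=216, draw]
FD 3: (-44.496,-32.328) -> (-46.923,-34.092) [heading=216, draw]
FD 17: (-46.923,-34.092) -> (-60.676,-44.084) [heading=216, draw]
LT 135: heading 216 -> 351
FD 10: (-60.676,-44.084) -> (-50.799,-45.648) [heading=351, draw]
FD 6: (-50.799,-45.648) -> (-44.873,-46.587) [heading=351, draw]
PD: pen down
RT 90: heading 351 -> 261
Final: pos=(-44.873,-46.587), heading=261, 7 segment(s) drawn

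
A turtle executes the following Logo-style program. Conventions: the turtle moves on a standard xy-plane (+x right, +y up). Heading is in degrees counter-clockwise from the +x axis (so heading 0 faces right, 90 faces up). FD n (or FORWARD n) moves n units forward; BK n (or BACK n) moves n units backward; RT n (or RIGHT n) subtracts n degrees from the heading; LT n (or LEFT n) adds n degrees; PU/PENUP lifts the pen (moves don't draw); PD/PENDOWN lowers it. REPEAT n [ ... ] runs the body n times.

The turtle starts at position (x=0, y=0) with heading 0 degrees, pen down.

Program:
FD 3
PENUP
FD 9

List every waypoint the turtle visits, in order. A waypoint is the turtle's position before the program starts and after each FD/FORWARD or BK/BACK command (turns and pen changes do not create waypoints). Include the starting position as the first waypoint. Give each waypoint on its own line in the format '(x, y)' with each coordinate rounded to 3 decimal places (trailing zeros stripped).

Answer: (0, 0)
(3, 0)
(12, 0)

Derivation:
Executing turtle program step by step:
Start: pos=(0,0), heading=0, pen down
FD 3: (0,0) -> (3,0) [heading=0, draw]
PU: pen up
FD 9: (3,0) -> (12,0) [heading=0, move]
Final: pos=(12,0), heading=0, 1 segment(s) drawn
Waypoints (3 total):
(0, 0)
(3, 0)
(12, 0)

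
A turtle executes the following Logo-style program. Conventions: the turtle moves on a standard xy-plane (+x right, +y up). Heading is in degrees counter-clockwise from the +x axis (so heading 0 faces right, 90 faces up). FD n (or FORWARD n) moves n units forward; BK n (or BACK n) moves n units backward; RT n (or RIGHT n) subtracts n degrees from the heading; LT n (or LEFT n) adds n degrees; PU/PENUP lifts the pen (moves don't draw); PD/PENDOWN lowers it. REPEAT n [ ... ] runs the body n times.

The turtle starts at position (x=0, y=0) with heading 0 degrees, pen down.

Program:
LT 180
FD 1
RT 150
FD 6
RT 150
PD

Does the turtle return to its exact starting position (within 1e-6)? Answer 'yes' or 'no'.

Executing turtle program step by step:
Start: pos=(0,0), heading=0, pen down
LT 180: heading 0 -> 180
FD 1: (0,0) -> (-1,0) [heading=180, draw]
RT 150: heading 180 -> 30
FD 6: (-1,0) -> (4.196,3) [heading=30, draw]
RT 150: heading 30 -> 240
PD: pen down
Final: pos=(4.196,3), heading=240, 2 segment(s) drawn

Start position: (0, 0)
Final position: (4.196, 3)
Distance = 5.158; >= 1e-6 -> NOT closed

Answer: no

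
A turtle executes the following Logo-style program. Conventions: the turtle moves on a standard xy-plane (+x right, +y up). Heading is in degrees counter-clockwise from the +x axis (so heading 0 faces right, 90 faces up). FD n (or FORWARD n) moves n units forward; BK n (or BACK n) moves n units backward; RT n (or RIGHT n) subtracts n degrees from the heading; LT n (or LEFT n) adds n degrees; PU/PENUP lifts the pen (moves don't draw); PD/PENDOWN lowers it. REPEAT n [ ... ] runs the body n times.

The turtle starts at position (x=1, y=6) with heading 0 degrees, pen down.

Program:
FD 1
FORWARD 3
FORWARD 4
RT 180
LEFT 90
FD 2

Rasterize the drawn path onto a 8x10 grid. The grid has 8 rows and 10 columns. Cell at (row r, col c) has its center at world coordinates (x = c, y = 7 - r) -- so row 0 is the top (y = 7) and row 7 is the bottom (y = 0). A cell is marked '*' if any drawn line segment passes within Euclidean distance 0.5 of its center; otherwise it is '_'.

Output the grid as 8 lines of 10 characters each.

Segment 0: (1,6) -> (2,6)
Segment 1: (2,6) -> (5,6)
Segment 2: (5,6) -> (9,6)
Segment 3: (9,6) -> (9,4)

Answer: __________
_*********
_________*
_________*
__________
__________
__________
__________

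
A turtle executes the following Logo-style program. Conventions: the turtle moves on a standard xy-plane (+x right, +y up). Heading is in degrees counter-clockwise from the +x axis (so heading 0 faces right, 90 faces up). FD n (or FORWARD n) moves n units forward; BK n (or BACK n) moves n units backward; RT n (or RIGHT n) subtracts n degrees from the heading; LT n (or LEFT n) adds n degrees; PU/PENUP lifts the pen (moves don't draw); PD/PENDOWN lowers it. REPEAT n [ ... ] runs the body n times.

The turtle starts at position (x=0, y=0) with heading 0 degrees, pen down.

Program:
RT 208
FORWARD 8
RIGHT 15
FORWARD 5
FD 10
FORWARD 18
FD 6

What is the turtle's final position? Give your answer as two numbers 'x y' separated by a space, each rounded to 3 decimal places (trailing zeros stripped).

Answer: -35.586 30.354

Derivation:
Executing turtle program step by step:
Start: pos=(0,0), heading=0, pen down
RT 208: heading 0 -> 152
FD 8: (0,0) -> (-7.064,3.756) [heading=152, draw]
RT 15: heading 152 -> 137
FD 5: (-7.064,3.756) -> (-10.72,7.166) [heading=137, draw]
FD 10: (-10.72,7.166) -> (-18.034,13.986) [heading=137, draw]
FD 18: (-18.034,13.986) -> (-31.198,26.262) [heading=137, draw]
FD 6: (-31.198,26.262) -> (-35.586,30.354) [heading=137, draw]
Final: pos=(-35.586,30.354), heading=137, 5 segment(s) drawn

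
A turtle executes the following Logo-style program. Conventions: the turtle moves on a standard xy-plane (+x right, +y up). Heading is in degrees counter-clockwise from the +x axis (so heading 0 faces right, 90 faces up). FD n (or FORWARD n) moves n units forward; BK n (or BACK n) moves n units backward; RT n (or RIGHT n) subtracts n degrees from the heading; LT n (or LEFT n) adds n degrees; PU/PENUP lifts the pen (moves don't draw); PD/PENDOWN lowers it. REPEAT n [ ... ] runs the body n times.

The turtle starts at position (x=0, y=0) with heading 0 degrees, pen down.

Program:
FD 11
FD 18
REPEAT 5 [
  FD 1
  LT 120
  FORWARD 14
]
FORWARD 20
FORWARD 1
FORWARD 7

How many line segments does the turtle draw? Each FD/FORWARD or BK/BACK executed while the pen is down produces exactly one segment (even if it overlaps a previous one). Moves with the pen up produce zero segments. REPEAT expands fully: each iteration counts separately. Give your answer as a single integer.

Executing turtle program step by step:
Start: pos=(0,0), heading=0, pen down
FD 11: (0,0) -> (11,0) [heading=0, draw]
FD 18: (11,0) -> (29,0) [heading=0, draw]
REPEAT 5 [
  -- iteration 1/5 --
  FD 1: (29,0) -> (30,0) [heading=0, draw]
  LT 120: heading 0 -> 120
  FD 14: (30,0) -> (23,12.124) [heading=120, draw]
  -- iteration 2/5 --
  FD 1: (23,12.124) -> (22.5,12.99) [heading=120, draw]
  LT 120: heading 120 -> 240
  FD 14: (22.5,12.99) -> (15.5,0.866) [heading=240, draw]
  -- iteration 3/5 --
  FD 1: (15.5,0.866) -> (15,0) [heading=240, draw]
  LT 120: heading 240 -> 0
  FD 14: (15,0) -> (29,0) [heading=0, draw]
  -- iteration 4/5 --
  FD 1: (29,0) -> (30,0) [heading=0, draw]
  LT 120: heading 0 -> 120
  FD 14: (30,0) -> (23,12.124) [heading=120, draw]
  -- iteration 5/5 --
  FD 1: (23,12.124) -> (22.5,12.99) [heading=120, draw]
  LT 120: heading 120 -> 240
  FD 14: (22.5,12.99) -> (15.5,0.866) [heading=240, draw]
]
FD 20: (15.5,0.866) -> (5.5,-16.454) [heading=240, draw]
FD 1: (5.5,-16.454) -> (5,-17.321) [heading=240, draw]
FD 7: (5,-17.321) -> (1.5,-23.383) [heading=240, draw]
Final: pos=(1.5,-23.383), heading=240, 15 segment(s) drawn
Segments drawn: 15

Answer: 15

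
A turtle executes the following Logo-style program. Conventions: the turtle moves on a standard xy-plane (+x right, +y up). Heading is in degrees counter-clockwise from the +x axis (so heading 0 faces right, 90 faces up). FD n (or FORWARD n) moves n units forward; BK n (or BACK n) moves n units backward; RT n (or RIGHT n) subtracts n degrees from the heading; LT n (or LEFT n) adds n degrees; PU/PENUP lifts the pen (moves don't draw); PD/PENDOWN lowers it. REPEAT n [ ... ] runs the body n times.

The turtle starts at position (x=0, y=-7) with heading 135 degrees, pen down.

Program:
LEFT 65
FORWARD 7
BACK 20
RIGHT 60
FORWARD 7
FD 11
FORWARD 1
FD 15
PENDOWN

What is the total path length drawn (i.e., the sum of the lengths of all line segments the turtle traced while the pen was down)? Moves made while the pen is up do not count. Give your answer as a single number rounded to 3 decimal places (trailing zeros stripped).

Executing turtle program step by step:
Start: pos=(0,-7), heading=135, pen down
LT 65: heading 135 -> 200
FD 7: (0,-7) -> (-6.578,-9.394) [heading=200, draw]
BK 20: (-6.578,-9.394) -> (12.216,-2.554) [heading=200, draw]
RT 60: heading 200 -> 140
FD 7: (12.216,-2.554) -> (6.854,1.946) [heading=140, draw]
FD 11: (6.854,1.946) -> (-1.573,9.016) [heading=140, draw]
FD 1: (-1.573,9.016) -> (-2.339,9.659) [heading=140, draw]
FD 15: (-2.339,9.659) -> (-13.83,19.301) [heading=140, draw]
PD: pen down
Final: pos=(-13.83,19.301), heading=140, 6 segment(s) drawn

Segment lengths:
  seg 1: (0,-7) -> (-6.578,-9.394), length = 7
  seg 2: (-6.578,-9.394) -> (12.216,-2.554), length = 20
  seg 3: (12.216,-2.554) -> (6.854,1.946), length = 7
  seg 4: (6.854,1.946) -> (-1.573,9.016), length = 11
  seg 5: (-1.573,9.016) -> (-2.339,9.659), length = 1
  seg 6: (-2.339,9.659) -> (-13.83,19.301), length = 15
Total = 61

Answer: 61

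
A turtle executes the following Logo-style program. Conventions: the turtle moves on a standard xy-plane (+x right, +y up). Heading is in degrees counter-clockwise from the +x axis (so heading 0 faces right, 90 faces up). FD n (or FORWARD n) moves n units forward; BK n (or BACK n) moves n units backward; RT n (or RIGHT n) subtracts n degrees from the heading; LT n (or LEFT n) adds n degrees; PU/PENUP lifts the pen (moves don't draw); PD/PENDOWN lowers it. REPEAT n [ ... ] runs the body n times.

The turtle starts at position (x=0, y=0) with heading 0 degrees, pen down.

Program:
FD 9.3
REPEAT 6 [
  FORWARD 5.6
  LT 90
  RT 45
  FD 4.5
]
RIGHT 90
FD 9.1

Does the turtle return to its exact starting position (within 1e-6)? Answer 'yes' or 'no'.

Answer: no

Derivation:
Executing turtle program step by step:
Start: pos=(0,0), heading=0, pen down
FD 9.3: (0,0) -> (9.3,0) [heading=0, draw]
REPEAT 6 [
  -- iteration 1/6 --
  FD 5.6: (9.3,0) -> (14.9,0) [heading=0, draw]
  LT 90: heading 0 -> 90
  RT 45: heading 90 -> 45
  FD 4.5: (14.9,0) -> (18.082,3.182) [heading=45, draw]
  -- iteration 2/6 --
  FD 5.6: (18.082,3.182) -> (22.042,7.142) [heading=45, draw]
  LT 90: heading 45 -> 135
  RT 45: heading 135 -> 90
  FD 4.5: (22.042,7.142) -> (22.042,11.642) [heading=90, draw]
  -- iteration 3/6 --
  FD 5.6: (22.042,11.642) -> (22.042,17.242) [heading=90, draw]
  LT 90: heading 90 -> 180
  RT 45: heading 180 -> 135
  FD 4.5: (22.042,17.242) -> (18.86,20.424) [heading=135, draw]
  -- iteration 4/6 --
  FD 5.6: (18.86,20.424) -> (14.9,24.384) [heading=135, draw]
  LT 90: heading 135 -> 225
  RT 45: heading 225 -> 180
  FD 4.5: (14.9,24.384) -> (10.4,24.384) [heading=180, draw]
  -- iteration 5/6 --
  FD 5.6: (10.4,24.384) -> (4.8,24.384) [heading=180, draw]
  LT 90: heading 180 -> 270
  RT 45: heading 270 -> 225
  FD 4.5: (4.8,24.384) -> (1.618,21.202) [heading=225, draw]
  -- iteration 6/6 --
  FD 5.6: (1.618,21.202) -> (-2.342,17.242) [heading=225, draw]
  LT 90: heading 225 -> 315
  RT 45: heading 315 -> 270
  FD 4.5: (-2.342,17.242) -> (-2.342,12.742) [heading=270, draw]
]
RT 90: heading 270 -> 180
FD 9.1: (-2.342,12.742) -> (-11.442,12.742) [heading=180, draw]
Final: pos=(-11.442,12.742), heading=180, 14 segment(s) drawn

Start position: (0, 0)
Final position: (-11.442, 12.742)
Distance = 17.125; >= 1e-6 -> NOT closed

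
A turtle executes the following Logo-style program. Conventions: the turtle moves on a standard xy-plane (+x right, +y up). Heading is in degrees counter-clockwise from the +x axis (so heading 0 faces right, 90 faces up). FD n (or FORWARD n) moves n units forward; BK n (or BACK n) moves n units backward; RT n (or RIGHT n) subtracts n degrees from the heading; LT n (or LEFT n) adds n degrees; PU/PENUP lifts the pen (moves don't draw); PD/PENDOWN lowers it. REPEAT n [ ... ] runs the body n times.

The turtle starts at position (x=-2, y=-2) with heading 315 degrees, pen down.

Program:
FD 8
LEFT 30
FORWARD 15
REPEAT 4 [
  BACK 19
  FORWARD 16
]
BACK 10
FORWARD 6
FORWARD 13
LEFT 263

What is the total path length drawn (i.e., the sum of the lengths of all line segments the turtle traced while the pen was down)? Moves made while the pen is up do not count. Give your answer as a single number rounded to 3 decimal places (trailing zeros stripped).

Executing turtle program step by step:
Start: pos=(-2,-2), heading=315, pen down
FD 8: (-2,-2) -> (3.657,-7.657) [heading=315, draw]
LT 30: heading 315 -> 345
FD 15: (3.657,-7.657) -> (18.146,-11.539) [heading=345, draw]
REPEAT 4 [
  -- iteration 1/4 --
  BK 19: (18.146,-11.539) -> (-0.207,-6.622) [heading=345, draw]
  FD 16: (-0.207,-6.622) -> (15.248,-10.763) [heading=345, draw]
  -- iteration 2/4 --
  BK 19: (15.248,-10.763) -> (-3.105,-5.845) [heading=345, draw]
  FD 16: (-3.105,-5.845) -> (12.35,-9.986) [heading=345, draw]
  -- iteration 3/4 --
  BK 19: (12.35,-9.986) -> (-6.002,-5.069) [heading=345, draw]
  FD 16: (-6.002,-5.069) -> (9.452,-9.21) [heading=345, draw]
  -- iteration 4/4 --
  BK 19: (9.452,-9.21) -> (-8.9,-4.292) [heading=345, draw]
  FD 16: (-8.9,-4.292) -> (6.555,-8.433) [heading=345, draw]
]
BK 10: (6.555,-8.433) -> (-3.105,-5.845) [heading=345, draw]
FD 6: (-3.105,-5.845) -> (2.691,-7.398) [heading=345, draw]
FD 13: (2.691,-7.398) -> (15.248,-10.763) [heading=345, draw]
LT 263: heading 345 -> 248
Final: pos=(15.248,-10.763), heading=248, 13 segment(s) drawn

Segment lengths:
  seg 1: (-2,-2) -> (3.657,-7.657), length = 8
  seg 2: (3.657,-7.657) -> (18.146,-11.539), length = 15
  seg 3: (18.146,-11.539) -> (-0.207,-6.622), length = 19
  seg 4: (-0.207,-6.622) -> (15.248,-10.763), length = 16
  seg 5: (15.248,-10.763) -> (-3.105,-5.845), length = 19
  seg 6: (-3.105,-5.845) -> (12.35,-9.986), length = 16
  seg 7: (12.35,-9.986) -> (-6.002,-5.069), length = 19
  seg 8: (-6.002,-5.069) -> (9.452,-9.21), length = 16
  seg 9: (9.452,-9.21) -> (-8.9,-4.292), length = 19
  seg 10: (-8.9,-4.292) -> (6.555,-8.433), length = 16
  seg 11: (6.555,-8.433) -> (-3.105,-5.845), length = 10
  seg 12: (-3.105,-5.845) -> (2.691,-7.398), length = 6
  seg 13: (2.691,-7.398) -> (15.248,-10.763), length = 13
Total = 192

Answer: 192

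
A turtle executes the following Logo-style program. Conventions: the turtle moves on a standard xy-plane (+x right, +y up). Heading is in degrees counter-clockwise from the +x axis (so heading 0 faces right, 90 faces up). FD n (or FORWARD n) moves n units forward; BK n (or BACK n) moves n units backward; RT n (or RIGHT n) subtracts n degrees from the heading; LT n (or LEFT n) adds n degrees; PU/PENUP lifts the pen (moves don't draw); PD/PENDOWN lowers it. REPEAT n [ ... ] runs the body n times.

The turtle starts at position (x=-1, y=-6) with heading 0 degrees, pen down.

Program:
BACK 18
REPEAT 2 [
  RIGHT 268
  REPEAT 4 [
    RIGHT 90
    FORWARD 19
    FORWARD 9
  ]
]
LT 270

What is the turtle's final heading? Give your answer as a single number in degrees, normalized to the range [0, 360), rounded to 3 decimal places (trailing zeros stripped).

Answer: 94

Derivation:
Executing turtle program step by step:
Start: pos=(-1,-6), heading=0, pen down
BK 18: (-1,-6) -> (-19,-6) [heading=0, draw]
REPEAT 2 [
  -- iteration 1/2 --
  RT 268: heading 0 -> 92
  REPEAT 4 [
    -- iteration 1/4 --
    RT 90: heading 92 -> 2
    FD 19: (-19,-6) -> (-0.012,-5.337) [heading=2, draw]
    FD 9: (-0.012,-5.337) -> (8.983,-5.023) [heading=2, draw]
    -- iteration 2/4 --
    RT 90: heading 2 -> 272
    FD 19: (8.983,-5.023) -> (9.646,-24.011) [heading=272, draw]
    FD 9: (9.646,-24.011) -> (9.96,-33.006) [heading=272, draw]
    -- iteration 3/4 --
    RT 90: heading 272 -> 182
    FD 19: (9.96,-33.006) -> (-9.028,-33.669) [heading=182, draw]
    FD 9: (-9.028,-33.669) -> (-18.023,-33.983) [heading=182, draw]
    -- iteration 4/4 --
    RT 90: heading 182 -> 92
    FD 19: (-18.023,-33.983) -> (-18.686,-14.995) [heading=92, draw]
    FD 9: (-18.686,-14.995) -> (-19,-6) [heading=92, draw]
  ]
  -- iteration 2/2 --
  RT 268: heading 92 -> 184
  REPEAT 4 [
    -- iteration 1/4 --
    RT 90: heading 184 -> 94
    FD 19: (-19,-6) -> (-20.325,12.954) [heading=94, draw]
    FD 9: (-20.325,12.954) -> (-20.953,21.932) [heading=94, draw]
    -- iteration 2/4 --
    RT 90: heading 94 -> 4
    FD 19: (-20.953,21.932) -> (-1.999,23.257) [heading=4, draw]
    FD 9: (-1.999,23.257) -> (6.979,23.885) [heading=4, draw]
    -- iteration 3/4 --
    RT 90: heading 4 -> 274
    FD 19: (6.979,23.885) -> (8.304,4.931) [heading=274, draw]
    FD 9: (8.304,4.931) -> (8.932,-4.047) [heading=274, draw]
    -- iteration 4/4 --
    RT 90: heading 274 -> 184
    FD 19: (8.932,-4.047) -> (-10.022,-5.372) [heading=184, draw]
    FD 9: (-10.022,-5.372) -> (-19,-6) [heading=184, draw]
  ]
]
LT 270: heading 184 -> 94
Final: pos=(-19,-6), heading=94, 17 segment(s) drawn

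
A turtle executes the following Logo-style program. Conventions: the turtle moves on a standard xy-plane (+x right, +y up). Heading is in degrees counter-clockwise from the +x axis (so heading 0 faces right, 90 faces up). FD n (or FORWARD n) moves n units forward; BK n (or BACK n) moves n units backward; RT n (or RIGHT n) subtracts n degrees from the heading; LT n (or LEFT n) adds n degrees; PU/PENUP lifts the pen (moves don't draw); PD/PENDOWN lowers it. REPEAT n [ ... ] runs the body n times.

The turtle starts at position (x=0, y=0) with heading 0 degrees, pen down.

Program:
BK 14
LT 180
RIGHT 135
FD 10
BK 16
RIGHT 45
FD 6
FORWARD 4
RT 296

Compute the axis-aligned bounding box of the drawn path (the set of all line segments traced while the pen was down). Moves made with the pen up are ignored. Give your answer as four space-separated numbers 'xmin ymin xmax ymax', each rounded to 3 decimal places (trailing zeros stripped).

Executing turtle program step by step:
Start: pos=(0,0), heading=0, pen down
BK 14: (0,0) -> (-14,0) [heading=0, draw]
LT 180: heading 0 -> 180
RT 135: heading 180 -> 45
FD 10: (-14,0) -> (-6.929,7.071) [heading=45, draw]
BK 16: (-6.929,7.071) -> (-18.243,-4.243) [heading=45, draw]
RT 45: heading 45 -> 0
FD 6: (-18.243,-4.243) -> (-12.243,-4.243) [heading=0, draw]
FD 4: (-12.243,-4.243) -> (-8.243,-4.243) [heading=0, draw]
RT 296: heading 0 -> 64
Final: pos=(-8.243,-4.243), heading=64, 5 segment(s) drawn

Segment endpoints: x in {-18.243, -14, -12.243, -8.243, -6.929, 0}, y in {-4.243, 0, 7.071}
xmin=-18.243, ymin=-4.243, xmax=0, ymax=7.071

Answer: -18.243 -4.243 0 7.071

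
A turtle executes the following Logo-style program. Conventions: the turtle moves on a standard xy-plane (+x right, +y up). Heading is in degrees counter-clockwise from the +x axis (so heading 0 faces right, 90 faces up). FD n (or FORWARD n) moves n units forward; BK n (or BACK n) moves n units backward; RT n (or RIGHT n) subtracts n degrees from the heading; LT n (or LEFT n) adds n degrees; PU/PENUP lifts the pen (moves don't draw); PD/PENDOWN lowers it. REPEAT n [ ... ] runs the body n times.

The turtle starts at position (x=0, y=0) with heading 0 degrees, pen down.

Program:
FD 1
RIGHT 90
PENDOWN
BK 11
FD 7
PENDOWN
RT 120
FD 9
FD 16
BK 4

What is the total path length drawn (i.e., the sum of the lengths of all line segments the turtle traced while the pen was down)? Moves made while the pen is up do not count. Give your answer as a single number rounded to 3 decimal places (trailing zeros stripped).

Answer: 48

Derivation:
Executing turtle program step by step:
Start: pos=(0,0), heading=0, pen down
FD 1: (0,0) -> (1,0) [heading=0, draw]
RT 90: heading 0 -> 270
PD: pen down
BK 11: (1,0) -> (1,11) [heading=270, draw]
FD 7: (1,11) -> (1,4) [heading=270, draw]
PD: pen down
RT 120: heading 270 -> 150
FD 9: (1,4) -> (-6.794,8.5) [heading=150, draw]
FD 16: (-6.794,8.5) -> (-20.651,16.5) [heading=150, draw]
BK 4: (-20.651,16.5) -> (-17.187,14.5) [heading=150, draw]
Final: pos=(-17.187,14.5), heading=150, 6 segment(s) drawn

Segment lengths:
  seg 1: (0,0) -> (1,0), length = 1
  seg 2: (1,0) -> (1,11), length = 11
  seg 3: (1,11) -> (1,4), length = 7
  seg 4: (1,4) -> (-6.794,8.5), length = 9
  seg 5: (-6.794,8.5) -> (-20.651,16.5), length = 16
  seg 6: (-20.651,16.5) -> (-17.187,14.5), length = 4
Total = 48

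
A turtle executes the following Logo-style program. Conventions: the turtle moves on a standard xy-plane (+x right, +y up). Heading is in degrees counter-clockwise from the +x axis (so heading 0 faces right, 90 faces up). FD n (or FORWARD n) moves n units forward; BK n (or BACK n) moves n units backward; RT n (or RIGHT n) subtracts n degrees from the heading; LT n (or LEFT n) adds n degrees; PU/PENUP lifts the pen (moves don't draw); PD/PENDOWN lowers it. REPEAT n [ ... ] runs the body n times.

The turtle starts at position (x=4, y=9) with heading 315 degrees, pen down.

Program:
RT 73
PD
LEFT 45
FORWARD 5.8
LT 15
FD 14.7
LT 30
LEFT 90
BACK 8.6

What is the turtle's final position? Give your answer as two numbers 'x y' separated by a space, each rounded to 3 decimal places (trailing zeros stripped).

Executing turtle program step by step:
Start: pos=(4,9), heading=315, pen down
RT 73: heading 315 -> 242
PD: pen down
LT 45: heading 242 -> 287
FD 5.8: (4,9) -> (5.696,3.453) [heading=287, draw]
LT 15: heading 287 -> 302
FD 14.7: (5.696,3.453) -> (13.486,-9.013) [heading=302, draw]
LT 30: heading 302 -> 332
LT 90: heading 332 -> 62
BK 8.6: (13.486,-9.013) -> (9.448,-16.606) [heading=62, draw]
Final: pos=(9.448,-16.606), heading=62, 3 segment(s) drawn

Answer: 9.448 -16.606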